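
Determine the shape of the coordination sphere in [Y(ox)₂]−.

tetrahedral

Summing ligand charges against the −1 overall charge gives an oxidation state of +3 for yttrium.
Y sits in group 3, so the d-electron count is 3 − 3 = 0.
Counting donor atoms: 2×oxalate (bidentate) → 4 donors. Coordination number = 4.
A d⁰ ion has no crystal-field stabilisation preference between square planar and tetrahedral, so four ligands adopt the sterically favoured tetrahedral geometry.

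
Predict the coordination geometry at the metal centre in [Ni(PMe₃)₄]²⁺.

square planar

Ligand charges: trimethylphosphine is neutral. With an overall charge of +2 the nickel centre must be in the +2 oxidation state.
Nickel is a group-10 element; Ni(II) is therefore d⁸.
With 4 monodentate ligands the coordination number is 4.
Trimethylphosphine is a strong-field ligand (high in the spectrochemical series).
A 3d d⁸ ion with strong-field ligands gains enough CFSE to favour square planar over tetrahedral.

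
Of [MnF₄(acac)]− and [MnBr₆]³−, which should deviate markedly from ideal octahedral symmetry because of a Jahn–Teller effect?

[MnF₄(acac)]−: Each fluoride is −1; each acetylacetonate is −1; balancing the −1 overall charge requires Mn(IV). Group 7 minus oxidation state 4 gives a d³ configuration. The d³ configuration leaves the e_g set evenly filled (or empty) — no strong Jahn–Teller driving force.
[MnBr₆]³−: Summing ligand charges against the −3 overall charge gives an oxidation state of +3 for manganese. Manganese is a group-7 element; Mn(III) is therefore d⁴. Bromide is a weak-field ligand for a first-row metal, so the complex is high-spin. The t₂g³e_g¹ (high-spin) configuration has an unevenly filled e_g set; the Jahn–Teller theorem predicts a tetragonal distortion (typically axial elongation) to lift the degeneracy.

[MnBr₆]³−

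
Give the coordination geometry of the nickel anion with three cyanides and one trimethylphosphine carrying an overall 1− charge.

square planar

Summing ligand charges against the −1 overall charge gives an oxidation state of +2 for nickel.
Group 10 minus oxidation state 2 gives a d⁸ configuration.
With 4 monodentate ligands the coordination number is 4.
Cyanide and trimethylphosphine are strong-field ligands (high in the spectrochemical series).
A 3d d⁸ ion with strong-field ligands gains enough CFSE to favour square planar over tetrahedral.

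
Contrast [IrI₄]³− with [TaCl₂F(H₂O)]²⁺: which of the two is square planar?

[IrI₄]³−

For [IrI₄]³−: Each iodide is −1; balancing the −3 overall charge requires Ir(I). Group 9 minus oxidation state 1 gives a d⁸ configuration. A 5d d⁸ ion has a large crystal-field splitting; square planar leaves the high-energy d_{x²−y²} orbital empty and maximises CFSE. → square planar.
For [TaCl₂F(H₂O)]²⁺: Each chloride is −1; each fluoride is −1; water is neutral; balancing the +2 overall charge requires Ta(V). Group 5 minus oxidation state 5 gives a d⁰ configuration. A d⁰ ion has no crystal-field stabilisation preference between square planar and tetrahedral, so four ligands adopt the sterically favoured tetrahedral geometry. → tetrahedral.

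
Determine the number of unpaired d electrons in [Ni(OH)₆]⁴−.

Summing ligand charges against the −4 overall charge gives an oxidation state of +2 for nickel.
Ni sits in group 10, so the d-electron count is 10 − 2 = 8.
In an octahedral field the d⁸ configuration is t₂g⁶e_g² (only one arrangement possible), giving 2 unpaired electrons.

2 unpaired electrons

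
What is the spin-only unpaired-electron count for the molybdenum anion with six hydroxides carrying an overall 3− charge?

3

Each hydroxide is −1; balancing the −3 overall charge requires Mo(III).
Group 6 minus oxidation state 3 gives a d³ configuration.
In an octahedral field the d³ configuration is t₂g³e_g⁰ (only one arrangement possible), giving 3 unpaired electrons.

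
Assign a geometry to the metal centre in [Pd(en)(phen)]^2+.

square planar

Ligand charges: ethylenediamine is neutral; 1,10-phenanthroline is neutral. With an overall charge of +2 the palladium centre must be in the +2 oxidation state.
Palladium is a group-10 element; Pd(II) is therefore d⁸.
Counting donor atoms: 1×ethylenediamine (bidentate) → 2 donors; 1×1,10-phenanthroline (bidentate) → 2 donors. Coordination number = 4.
A 4d d⁸ ion has a large crystal-field splitting; square planar leaves the high-energy d_{x²−y²} orbital empty and maximises CFSE.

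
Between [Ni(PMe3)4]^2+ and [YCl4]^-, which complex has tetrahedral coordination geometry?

[YCl4]^-

For [Ni(PMe3)4]^2+: Summing ligand charges against the +2 overall charge gives an oxidation state of +2 for nickel. Nickel is a group-10 element; Ni(II) is therefore d⁸. Trimethylphosphine is a strong-field ligand (high in the spectrochemical series). A 3d d⁸ ion with strong-field ligands gains enough CFSE to favour square planar over tetrahedral. → square planar.
For [YCl4]^-: Summing ligand charges against the −1 overall charge gives an oxidation state of +3 for yttrium. Yttrium is a group-3 element; Y(III) is therefore d⁰. A d⁰ ion has no crystal-field stabilisation preference between square planar and tetrahedral, so four ligands adopt the sterically favoured tetrahedral geometry. → tetrahedral.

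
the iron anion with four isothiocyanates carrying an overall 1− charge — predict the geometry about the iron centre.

tetrahedral

Ligand charges: each isothiocyanate is −1. With an overall charge of −1 the iron centre must be in the +3 oxidation state.
Fe sits in group 8, so the d-electron count is 8 − 3 = 5.
With 4 monodentate ligands the coordination number is 4.
Isothiocyanate is a weak-field ligand.
A high-spin d⁵ ion has zero CFSE in either geometry, so four ligands adopt the sterically favoured tetrahedral geometry.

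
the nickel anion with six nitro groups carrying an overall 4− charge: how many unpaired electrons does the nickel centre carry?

2

Each nitro (N-bound nitrite) is −1; balancing the −4 overall charge requires Ni(II).
Ni sits in group 10, so the d-electron count is 10 − 2 = 8.
In an octahedral field the d⁸ configuration is t₂g⁶e_g² (only one arrangement possible), giving 2 unpaired electrons.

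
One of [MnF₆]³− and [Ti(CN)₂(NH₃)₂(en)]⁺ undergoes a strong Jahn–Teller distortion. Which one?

[MnF₆]³−

[MnF₆]³−: Each fluoride is −1; balancing the −3 overall charge requires Mn(III). Mn sits in group 7, so the d-electron count is 7 − 3 = 4. Fluoride is a weak-field ligand for a first-row metal, so the complex is high-spin. The t₂g³e_g¹ (high-spin) configuration has an unevenly filled e_g set; the Jahn–Teller theorem predicts a tetragonal distortion (typically axial elongation) to lift the degeneracy.
[Ti(CN)₂(NH₃)₂(en)]⁺: Ligand charges: each cyanide is −1; ammonia is neutral; ethylenediamine is neutral. With an overall charge of +1 the titanium centre must be in the +3 oxidation state. Group 4 minus oxidation state 3 gives a d¹ configuration. The d¹ configuration leaves the e_g set evenly filled (or empty) — no strong Jahn–Teller driving force.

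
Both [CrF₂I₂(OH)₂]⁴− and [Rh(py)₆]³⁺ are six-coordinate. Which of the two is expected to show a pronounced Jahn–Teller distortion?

[CrF₂I₂(OH)₂]⁴−: Summing ligand charges against the −4 overall charge gives an oxidation state of +2 for chromium. Group 6 minus oxidation state 2 gives a d⁴ configuration. Fluoride, hydroxide, and iodide are weak-field ligands for a first-row metal, so the complex is high-spin. The t₂g³e_g¹ (high-spin) configuration has an unevenly filled e_g set; the Jahn–Teller theorem predicts a tetragonal distortion (typically axial elongation) to lift the degeneracy.
[Rh(py)₆]³⁺: Summing ligand charges against the +3 overall charge gives an oxidation state of +3 for rhodium. Group 9 minus oxidation state 3 gives a d⁶ configuration. A 4d ion has a large Δₒ and is invariably low-spin. The d⁶ configuration leaves the e_g set evenly filled (or empty) — no strong Jahn–Teller driving force.

[CrF₂I₂(OH)₂]⁴−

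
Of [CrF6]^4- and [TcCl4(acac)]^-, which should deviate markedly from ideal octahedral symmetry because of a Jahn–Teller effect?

[CrF6]^4-

[CrF6]^4-: Ligand charges: each fluoride is −1. With an overall charge of −4 the chromium centre must be in the +2 oxidation state. Cr sits in group 6, so the d-electron count is 6 − 2 = 4. Fluoride is a weak-field ligand for a first-row metal, so the complex is high-spin. The t₂g³e_g¹ (high-spin) configuration has an unevenly filled e_g set; the Jahn–Teller theorem predicts a tetragonal distortion (typically axial elongation) to lift the degeneracy.
[TcCl4(acac)]^-: Ligand charges: each chloride is −1; each acetylacetonate is −1. With an overall charge of −1 the technetium centre must be in the +4 oxidation state. Group 7 minus oxidation state 4 gives a d³ configuration. The d³ configuration leaves the e_g set evenly filled (or empty) — no strong Jahn–Teller driving force.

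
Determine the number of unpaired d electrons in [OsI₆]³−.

1

Summing ligand charges against the −3 overall charge gives an oxidation state of +3 for osmium.
Os sits in group 8, so the d-electron count is 8 − 3 = 5.
The spin state decides the count: a 5d ion has a large Δₒ and is invariably low-spin.
An octahedral low-spin d⁵ ion is t₂g⁵e_g⁰, giving 1 unpaired electron.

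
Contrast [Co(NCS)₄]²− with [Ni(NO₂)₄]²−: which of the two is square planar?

[Ni(NO₂)₄]²−

For [Co(NCS)₄]²−: Summing ligand charges against the −2 overall charge gives an oxidation state of +2 for cobalt. Group 9 minus oxidation state 2 gives a d⁷ configuration. For a high-spin 3d d⁷ ion with weak-field ligands the small Δₜ gives little square-planar CFSE advantage, so four ligands adopt the sterically favoured tetrahedral geometry. → tetrahedral.
For [Ni(NO₂)₄]²−: Each nitro (N-bound nitrite) is −1; balancing the −2 overall charge requires Ni(II). Ni sits in group 10, so the d-electron count is 10 − 2 = 8. Nitro (N-bound nitrite) is a strong-field ligand (high in the spectrochemical series). A 3d d⁸ ion with strong-field ligands gains enough CFSE to favour square planar over tetrahedral. → square planar.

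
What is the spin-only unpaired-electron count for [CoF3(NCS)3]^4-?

3 unpaired electrons

Ligand charges: each fluoride is −1; each isothiocyanate is −1. With an overall charge of −4 the cobalt centre must be in the +2 oxidation state.
Co sits in group 9, so the d-electron count is 9 − 2 = 7.
The spin state decides the count: Fluoride and isothiocyanate are weak-field ligands for a first-row metal, so the complex is high-spin.
An octahedral high-spin d⁷ ion is t₂g⁵e_g², giving 3 unpaired electrons.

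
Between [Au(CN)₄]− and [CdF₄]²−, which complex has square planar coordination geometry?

For [Au(CN)₄]−: Ligand charges: each cyanide is −1. With an overall charge of −1 the gold centre must be in the +3 oxidation state. Group 11 minus oxidation state 3 gives a d⁸ configuration. A 5d d⁸ ion has a large crystal-field splitting; square planar leaves the high-energy d_{x²−y²} orbital empty and maximises CFSE. → square planar.
For [CdF₄]²−: Each fluoride is −1; balancing the −2 overall charge requires Cd(II). Cd sits in group 12, so the d-electron count is 12 − 2 = 10. A d¹⁰ ion has no crystal-field stabilisation preference between square planar and tetrahedral, so four ligands adopt the sterically favoured tetrahedral geometry. → tetrahedral.

[Au(CN)₄]−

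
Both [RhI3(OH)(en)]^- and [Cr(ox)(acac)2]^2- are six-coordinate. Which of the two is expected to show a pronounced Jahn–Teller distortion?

[Cr(ox)(acac)2]^2-

[RhI3(OH)(en)]^-: Each iodide is −1; each hydroxide is −1; ethylenediamine is neutral; balancing the −1 overall charge requires Rh(III). Rh sits in group 9, so the d-electron count is 9 − 3 = 6. A 4d ion has a large Δₒ and is invariably low-spin. The d⁶ configuration leaves the e_g set evenly filled (or empty) — no strong Jahn–Teller driving force.
[Cr(ox)(acac)2]^2-: Each oxalate is −2; each acetylacetonate is −1; balancing the −2 overall charge requires Cr(II). Cr sits in group 6, so the d-electron count is 6 − 2 = 4. Acetylacetonate and oxalate are weak-field ligands for a first-row metal, so the complex is high-spin. The t₂g³e_g¹ (high-spin) configuration has an unevenly filled e_g set; the Jahn–Teller theorem predicts a tetragonal distortion (typically axial elongation) to lift the degeneracy.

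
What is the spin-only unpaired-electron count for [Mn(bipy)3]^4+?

3 unpaired electrons

2,2′-bipyridine is neutral; balancing the +4 overall charge requires Mn(IV).
Group 7 minus oxidation state 4 gives a d³ configuration.
Counting donor atoms: 3×2,2′-bipyridine (bidentate) → 6 donors. Coordination number = 6.
In an octahedral field the d³ configuration is t₂g³e_g⁰ (only one arrangement possible), giving 3 unpaired electrons.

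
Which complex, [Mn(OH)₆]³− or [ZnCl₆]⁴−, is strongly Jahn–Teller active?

[Mn(OH)₆]³−: Each hydroxide is −1; balancing the −3 overall charge requires Mn(III). Group 7 minus oxidation state 3 gives a d⁴ configuration. Hydroxide is a weak-field ligand for a first-row metal, so the complex is high-spin. The t₂g³e_g¹ (high-spin) configuration has an unevenly filled e_g set; the Jahn–Teller theorem predicts a tetragonal distortion (typically axial elongation) to lift the degeneracy.
[ZnCl₆]⁴−: Ligand charges: each chloride is −1. With an overall charge of −4 the zinc centre must be in the +2 oxidation state. Zinc is a group-12 element; Zn(II) is therefore d¹⁰. The d¹⁰ configuration leaves the e_g set evenly filled (or empty) — no strong Jahn–Teller driving force.

[Mn(OH)₆]³−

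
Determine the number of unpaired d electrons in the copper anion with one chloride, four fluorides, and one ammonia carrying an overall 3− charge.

Summing ligand charges against the −3 overall charge gives an oxidation state of +2 for copper.
Copper is a group-11 element; Cu(II) is therefore d⁹.
In an octahedral field the d⁹ configuration is t₂g⁶e_g³ (only one arrangement possible), giving 1 unpaired electron.

1 unpaired electron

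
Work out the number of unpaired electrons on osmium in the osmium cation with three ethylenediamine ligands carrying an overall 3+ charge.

Summing ligand charges against the +3 overall charge gives an oxidation state of +3 for osmium.
Group 8 minus oxidation state 3 gives a d⁵ configuration.
Counting donor atoms: 3×ethylenediamine (bidentate) → 6 donors. Coordination number = 6.
The spin state decides the count: a 5d ion has a large Δₒ and is invariably low-spin.
An octahedral low-spin d⁵ ion is t₂g⁵e_g⁰, giving 1 unpaired electron.

1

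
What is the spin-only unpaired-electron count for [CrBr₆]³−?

3 unpaired electrons

Each bromide is −1; balancing the −3 overall charge requires Cr(III).
Group 6 minus oxidation state 3 gives a d³ configuration.
In an octahedral field the d³ configuration is t₂g³e_g⁰ (only one arrangement possible), giving 3 unpaired electrons.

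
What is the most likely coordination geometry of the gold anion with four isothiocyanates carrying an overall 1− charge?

square planar

Each isothiocyanate is −1; balancing the −1 overall charge requires Au(III).
Group 11 minus oxidation state 3 gives a d⁸ configuration.
With 4 monodentate ligands the coordination number is 4.
A 5d d⁸ ion has a large crystal-field splitting; square planar leaves the high-energy d_{x²−y²} orbital empty and maximises CFSE.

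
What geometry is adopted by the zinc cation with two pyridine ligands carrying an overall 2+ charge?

linear

Pyridine is neutral; balancing the +2 overall charge requires Zn(II).
Zinc is a group-12 element; Zn(II) is therefore d¹⁰.
With 2 monodentate ligands the coordination number is 2.
A d¹⁰ ion with only two ligands adopts a linear arrangement (sp hybridisation; no CFSE preference).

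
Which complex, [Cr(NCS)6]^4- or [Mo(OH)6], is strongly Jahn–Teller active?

[Cr(NCS)6]^4-: Each isothiocyanate is −1; balancing the −4 overall charge requires Cr(II). Chromium is a group-6 element; Cr(II) is therefore d⁴. Isothiocyanate is a weak-field ligand for a first-row metal, so the complex is high-spin. The t₂g³e_g¹ (high-spin) configuration has an unevenly filled e_g set; the Jahn–Teller theorem predicts a tetragonal distortion (typically axial elongation) to lift the degeneracy.
[Mo(OH)6]: Ligand charges: each hydroxide is −1. With an overall charge of 0 the molybdenum centre must be in the +6 oxidation state. Group 6 minus oxidation state 6 gives a d⁰ configuration. The d⁰ configuration leaves the e_g set evenly filled (or empty) — no strong Jahn–Teller driving force.

[Cr(NCS)6]^4-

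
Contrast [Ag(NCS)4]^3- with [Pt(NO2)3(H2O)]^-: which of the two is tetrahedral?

[Ag(NCS)4]^3-

For [Ag(NCS)4]^3-: Each isothiocyanate is −1; balancing the −3 overall charge requires Ag(I). Group 11 minus oxidation state 1 gives a d¹⁰ configuration. A d¹⁰ ion has no crystal-field stabilisation preference between square planar and tetrahedral, so four ligands adopt the sterically favoured tetrahedral geometry. → tetrahedral.
For [Pt(NO2)3(H2O)]^-: Each nitro (N-bound nitrite) is −1; water is neutral; balancing the −1 overall charge requires Pt(II). Group 10 minus oxidation state 2 gives a d⁸ configuration. A 5d d⁸ ion has a large crystal-field splitting; square planar leaves the high-energy d_{x²−y²} orbital empty and maximises CFSE. → square planar.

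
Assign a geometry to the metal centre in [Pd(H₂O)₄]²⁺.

square planar

Water is neutral; balancing the +2 overall charge requires Pd(II).
Group 10 minus oxidation state 2 gives a d⁸ configuration.
Coordination number: 4.
A 4d d⁸ ion has a large crystal-field splitting; square planar leaves the high-energy d_{x²−y²} orbital empty and maximises CFSE.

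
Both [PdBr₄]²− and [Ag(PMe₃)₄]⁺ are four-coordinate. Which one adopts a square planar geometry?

For [PdBr₄]²−: Each bromide is −1; balancing the −2 overall charge requires Pd(II). Group 10 minus oxidation state 2 gives a d⁸ configuration. A 4d d⁸ ion has a large crystal-field splitting; square planar leaves the high-energy d_{x²−y²} orbital empty and maximises CFSE. → square planar.
For [Ag(PMe₃)₄]⁺: Summing ligand charges against the +1 overall charge gives an oxidation state of +1 for silver. Silver is a group-11 element; Ag(I) is therefore d¹⁰. A d¹⁰ ion has no crystal-field stabilisation preference between square planar and tetrahedral, so four ligands adopt the sterically favoured tetrahedral geometry. → tetrahedral.

[PdBr₄]²−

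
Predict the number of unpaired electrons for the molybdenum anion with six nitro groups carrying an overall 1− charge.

Ligand charges: each nitro (N-bound nitrite) is −1. With an overall charge of −1 the molybdenum centre must be in the +5 oxidation state.
Mo sits in group 6, so the d-electron count is 6 − 5 = 1.
In an octahedral field the d¹ configuration is t₂g¹e_g⁰ (only one arrangement possible), giving 1 unpaired electron.

1 unpaired electron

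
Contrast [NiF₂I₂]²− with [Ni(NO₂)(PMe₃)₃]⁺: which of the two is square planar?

For [NiF₂I₂]²−: Each fluoride is −1; each iodide is −1; balancing the −2 overall charge requires Ni(II). Group 10 minus oxidation state 2 gives a d⁸ configuration. Fluoride and iodide are weak-field ligands. With weak-field ligands the CFSE gain from square planar is small, so a 3d d⁸ ion takes the sterically preferred tetrahedral geometry. → tetrahedral.
For [Ni(NO₂)(PMe₃)₃]⁺: Summing ligand charges against the +1 overall charge gives an oxidation state of +2 for nickel. Nickel is a group-10 element; Ni(II) is therefore d⁸. Nitro (N-bound nitrite) and trimethylphosphine are strong-field ligands (high in the spectrochemical series). A 3d d⁸ ion with strong-field ligands gains enough CFSE to favour square planar over tetrahedral. → square planar.

[Ni(NO₂)(PMe₃)₃]⁺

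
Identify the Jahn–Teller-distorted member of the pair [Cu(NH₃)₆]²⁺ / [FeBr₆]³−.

[Cu(NH₃)₆]²⁺: Ammonia is neutral; balancing the +2 overall charge requires Cu(II). Group 11 minus oxidation state 2 gives a d⁹ configuration. The t₂g⁶e_g³ configuration has an unevenly filled e_g set; the Jahn–Teller theorem predicts a tetragonal distortion (typically axial elongation) to lift the degeneracy.
[FeBr₆]³−: Summing ligand charges against the −3 overall charge gives an oxidation state of +3 for iron. Iron is a group-8 element; Fe(III) is therefore d⁵. Bromide is a weak-field ligand for a first-row metal, so the complex is high-spin. The d⁵ configuration leaves the e_g set evenly filled (or empty) — no strong Jahn–Teller driving force.

[Cu(NH₃)₆]²⁺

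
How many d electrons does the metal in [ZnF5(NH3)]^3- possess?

Each fluoride is −1; ammonia is neutral; balancing the −3 overall charge requires Zn(II).
Zinc is a group-12 element; Zn(II) is therefore d¹⁰.

d¹⁰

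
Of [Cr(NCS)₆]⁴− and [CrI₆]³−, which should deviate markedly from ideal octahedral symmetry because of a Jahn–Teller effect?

[Cr(NCS)₆]⁴−

[Cr(NCS)₆]⁴−: Summing ligand charges against the −4 overall charge gives an oxidation state of +2 for chromium. Group 6 minus oxidation state 2 gives a d⁴ configuration. Isothiocyanate is a weak-field ligand for a first-row metal, so the complex is high-spin. The t₂g³e_g¹ (high-spin) configuration has an unevenly filled e_g set; the Jahn–Teller theorem predicts a tetragonal distortion (typically axial elongation) to lift the degeneracy.
[CrI₆]³−: Summing ligand charges against the −3 overall charge gives an oxidation state of +3 for chromium. Chromium is a group-6 element; Cr(III) is therefore d³. The d³ configuration leaves the e_g set evenly filled (or empty) — no strong Jahn–Teller driving force.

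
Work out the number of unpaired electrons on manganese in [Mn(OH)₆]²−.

Each hydroxide is −1; balancing the −2 overall charge requires Mn(IV).
Manganese is a group-7 element; Mn(IV) is therefore d³.
In an octahedral field the d³ configuration is t₂g³e_g⁰ (only one arrangement possible), giving 3 unpaired electrons.

3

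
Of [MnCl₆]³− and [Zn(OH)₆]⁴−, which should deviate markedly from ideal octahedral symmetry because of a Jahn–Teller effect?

[MnCl₆]³−: Summing ligand charges against the −3 overall charge gives an oxidation state of +3 for manganese. Mn sits in group 7, so the d-electron count is 7 − 3 = 4. Chloride is a weak-field ligand for a first-row metal, so the complex is high-spin. The t₂g³e_g¹ (high-spin) configuration has an unevenly filled e_g set; the Jahn–Teller theorem predicts a tetragonal distortion (typically axial elongation) to lift the degeneracy.
[Zn(OH)₆]⁴−: Ligand charges: each hydroxide is −1. With an overall charge of −4 the zinc centre must be in the +2 oxidation state. Zn sits in group 12, so the d-electron count is 12 − 2 = 10. The d¹⁰ configuration leaves the e_g set evenly filled (or empty) — no strong Jahn–Teller driving force.

[MnCl₆]³−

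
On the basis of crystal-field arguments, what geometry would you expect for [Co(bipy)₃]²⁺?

Ligand charges: 2,2′-bipyridine is neutral. With an overall charge of +2 the cobalt centre must be in the +2 oxidation state.
Group 9 minus oxidation state 2 gives a d⁷ configuration.
Counting donor atoms: 3×2,2′-bipyridine (bidentate) → 6 donors. Coordination number = 6.
Six donors around a single metal centre give an octahedral coordination sphere.

octahedral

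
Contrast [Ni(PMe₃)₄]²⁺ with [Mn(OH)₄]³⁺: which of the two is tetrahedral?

[Mn(OH)₄]³⁺

For [Ni(PMe₃)₄]²⁺: Ligand charges: trimethylphosphine is neutral. With an overall charge of +2 the nickel centre must be in the +2 oxidation state. Nickel is a group-10 element; Ni(II) is therefore d⁸. Trimethylphosphine is a strong-field ligand (high in the spectrochemical series). A 3d d⁸ ion with strong-field ligands gains enough CFSE to favour square planar over tetrahedral. → square planar.
For [Mn(OH)₄]³⁺: Summing ligand charges against the +3 overall charge gives an oxidation state of +7 for manganese. Mn sits in group 7, so the d-electron count is 7 − 7 = 0. A d⁰ ion has no crystal-field stabilisation preference between square planar and tetrahedral, so four ligands adopt the sterically favoured tetrahedral geometry. → tetrahedral.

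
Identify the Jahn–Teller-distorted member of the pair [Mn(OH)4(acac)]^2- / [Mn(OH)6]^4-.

[Mn(OH)4(acac)]^2-: Summing ligand charges against the −2 overall charge gives an oxidation state of +3 for manganese. Mn sits in group 7, so the d-electron count is 7 − 3 = 4. Acetylacetonate and hydroxide are weak-field ligands for a first-row metal, so the complex is high-spin. The t₂g³e_g¹ (high-spin) configuration has an unevenly filled e_g set; the Jahn–Teller theorem predicts a tetragonal distortion (typically axial elongation) to lift the degeneracy.
[Mn(OH)6]^4-: Each hydroxide is −1; balancing the −4 overall charge requires Mn(II). Group 7 minus oxidation state 2 gives a d⁵ configuration. Hydroxide is a weak-field ligand for a first-row metal, so the complex is high-spin. The d⁵ configuration leaves the e_g set evenly filled (or empty) — no strong Jahn–Teller driving force.

[Mn(OH)4(acac)]^2-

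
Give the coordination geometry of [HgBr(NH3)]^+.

linear

Ligand charges: each bromide is −1; ammonia is neutral. With an overall charge of +1 the mercury centre must be in the +2 oxidation state.
Mercury is a group-12 element; Hg(II) is therefore d¹⁰.
Coordination number: 2.
A d¹⁰ ion with only two ligands adopts a linear arrangement (sp hybridisation; no CFSE preference).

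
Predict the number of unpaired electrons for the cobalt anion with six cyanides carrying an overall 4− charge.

1 unpaired electron

Summing ligand charges against the −4 overall charge gives an oxidation state of +2 for cobalt.
Group 9 minus oxidation state 2 gives a d⁷ configuration.
The spin state decides the count: Cyanide is a strong-field ligand (high in the spectrochemical series) for a first-row metal, so the complex is low-spin.
An octahedral low-spin d⁷ ion is t₂g⁶e_g¹, giving 1 unpaired electron.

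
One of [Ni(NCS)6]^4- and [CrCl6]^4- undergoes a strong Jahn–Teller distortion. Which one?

[CrCl6]^4-

[Ni(NCS)6]^4-: Ligand charges: each isothiocyanate is −1. With an overall charge of −4 the nickel centre must be in the +2 oxidation state. Group 10 minus oxidation state 2 gives a d⁸ configuration. The d⁸ configuration leaves the e_g set evenly filled (or empty) — no strong Jahn–Teller driving force.
[CrCl6]^4-: Each chloride is −1; balancing the −4 overall charge requires Cr(II). Cr sits in group 6, so the d-electron count is 6 − 2 = 4. Chloride is a weak-field ligand for a first-row metal, so the complex is high-spin. The t₂g³e_g¹ (high-spin) configuration has an unevenly filled e_g set; the Jahn–Teller theorem predicts a tetragonal distortion (typically axial elongation) to lift the degeneracy.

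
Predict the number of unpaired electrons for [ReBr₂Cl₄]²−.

3

Ligand charges: each bromide is −1; each chloride is −1. With an overall charge of −2 the rhenium centre must be in the +4 oxidation state.
Rhenium is a group-7 element; Re(IV) is therefore d³.
In an octahedral field the d³ configuration is t₂g³e_g⁰ (only one arrangement possible), giving 3 unpaired electrons.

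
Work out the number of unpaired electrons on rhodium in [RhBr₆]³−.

0

Ligand charges: each bromide is −1. With an overall charge of −3 the rhodium centre must be in the +3 oxidation state.
Group 9 minus oxidation state 3 gives a d⁶ configuration.
The spin state decides the count: a 4d ion has a large Δₒ and is invariably low-spin.
An octahedral low-spin d⁶ ion is t₂g⁶e_g⁰, giving 0 unpaired electrons.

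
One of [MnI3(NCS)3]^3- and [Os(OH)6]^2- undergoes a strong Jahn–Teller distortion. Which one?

[MnI3(NCS)3]^3-

[MnI3(NCS)3]^3-: Summing ligand charges against the −3 overall charge gives an oxidation state of +3 for manganese. Manganese is a group-7 element; Mn(III) is therefore d⁴. Iodide and isothiocyanate are weak-field ligands for a first-row metal, so the complex is high-spin. The t₂g³e_g¹ (high-spin) configuration has an unevenly filled e_g set; the Jahn–Teller theorem predicts a tetragonal distortion (typically axial elongation) to lift the degeneracy.
[Os(OH)6]^2-: Summing ligand charges against the −2 overall charge gives an oxidation state of +4 for osmium. Os sits in group 8, so the d-electron count is 8 − 4 = 4. A 5d ion has a large Δₒ and is invariably low-spin. The d⁴ configuration leaves the e_g set evenly filled (or empty) — no strong Jahn–Teller driving force.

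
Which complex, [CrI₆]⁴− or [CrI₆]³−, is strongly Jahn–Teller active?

[CrI₆]⁴−

[CrI₆]⁴−: Ligand charges: each iodide is −1. With an overall charge of −4 the chromium centre must be in the +2 oxidation state. Group 6 minus oxidation state 2 gives a d⁴ configuration. Iodide is a weak-field ligand for a first-row metal, so the complex is high-spin. The t₂g³e_g¹ (high-spin) configuration has an unevenly filled e_g set; the Jahn–Teller theorem predicts a tetragonal distortion (typically axial elongation) to lift the degeneracy.
[CrI₆]³−: Summing ligand charges against the −3 overall charge gives an oxidation state of +3 for chromium. Cr sits in group 6, so the d-electron count is 6 − 3 = 3. The d³ configuration leaves the e_g set evenly filled (or empty) — no strong Jahn–Teller driving force.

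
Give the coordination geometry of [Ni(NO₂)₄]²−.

square planar

Ligand charges: each nitro (N-bound nitrite) is −1. With an overall charge of −2 the nickel centre must be in the +2 oxidation state.
Ni sits in group 10, so the d-electron count is 10 − 2 = 8.
Coordination number: 4.
Nitro (N-bound nitrite) is a strong-field ligand (high in the spectrochemical series).
A 3d d⁸ ion with strong-field ligands gains enough CFSE to favour square planar over tetrahedral.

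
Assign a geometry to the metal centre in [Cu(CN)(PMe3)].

linear

Ligand charges: each cyanide is −1; trimethylphosphine is neutral. With an overall charge of 0 the copper centre must be in the +1 oxidation state.
Group 11 minus oxidation state 1 gives a d¹⁰ configuration.
Coordination number: 2.
A d¹⁰ ion with only two ligands adopts a linear arrangement (sp hybridisation; no CFSE preference).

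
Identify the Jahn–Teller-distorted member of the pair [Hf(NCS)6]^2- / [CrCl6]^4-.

[Hf(NCS)6]^2-: Each isothiocyanate is −1; balancing the −2 overall charge requires Hf(IV). Hf sits in group 4, so the d-electron count is 4 − 4 = 0. The d⁰ configuration leaves the e_g set evenly filled (or empty) — no strong Jahn–Teller driving force.
[CrCl6]^4-: Each chloride is −1; balancing the −4 overall charge requires Cr(II). Chromium is a group-6 element; Cr(II) is therefore d⁴. Chloride is a weak-field ligand for a first-row metal, so the complex is high-spin. The t₂g³e_g¹ (high-spin) configuration has an unevenly filled e_g set; the Jahn–Teller theorem predicts a tetragonal distortion (typically axial elongation) to lift the degeneracy.

[CrCl6]^4-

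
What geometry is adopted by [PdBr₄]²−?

Summing ligand charges against the −2 overall charge gives an oxidation state of +2 for palladium.
Group 10 minus oxidation state 2 gives a d⁸ configuration.
Coordination number: 4.
A 4d d⁸ ion has a large crystal-field splitting; square planar leaves the high-energy d_{x²−y²} orbital empty and maximises CFSE.

square planar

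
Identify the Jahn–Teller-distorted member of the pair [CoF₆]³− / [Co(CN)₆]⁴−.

[Co(CN)₆]⁴−

[CoF₆]³−: Each fluoride is −1; balancing the −3 overall charge requires Co(III). Group 9 minus oxidation state 3 gives a d⁶ configuration. Fluoride is the one ligand weak enough to leave Co(III) high-spin — [CoF₆]³⁻ is the classic exception. The d⁶ configuration leaves the e_g set evenly filled (or empty) — no strong Jahn–Teller driving force.
[Co(CN)₆]⁴−: Each cyanide is −1; balancing the −4 overall charge requires Co(II). Co sits in group 9, so the d-electron count is 9 − 2 = 7. Cyanide is a strong-field ligand (high in the spectrochemical series) for a first-row metal, so the complex is low-spin. The t₂g⁶e_g¹ (low-spin) configuration has an unevenly filled e_g set; the Jahn–Teller theorem predicts a tetragonal distortion (typically axial elongation) to lift the degeneracy.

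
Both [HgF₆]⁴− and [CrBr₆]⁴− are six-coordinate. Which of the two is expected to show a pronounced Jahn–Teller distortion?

[CrBr₆]⁴−

[HgF₆]⁴−: Ligand charges: each fluoride is −1. With an overall charge of −4 the mercury centre must be in the +2 oxidation state. Group 12 minus oxidation state 2 gives a d¹⁰ configuration. The d¹⁰ configuration leaves the e_g set evenly filled (or empty) — no strong Jahn–Teller driving force.
[CrBr₆]⁴−: Each bromide is −1; balancing the −4 overall charge requires Cr(II). Chromium is a group-6 element; Cr(II) is therefore d⁴. Bromide is a weak-field ligand for a first-row metal, so the complex is high-spin. The t₂g³e_g¹ (high-spin) configuration has an unevenly filled e_g set; the Jahn–Teller theorem predicts a tetragonal distortion (typically axial elongation) to lift the degeneracy.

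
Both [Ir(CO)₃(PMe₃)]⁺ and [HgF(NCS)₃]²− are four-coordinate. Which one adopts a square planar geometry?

[Ir(CO)₃(PMe₃)]⁺

For [Ir(CO)₃(PMe₃)]⁺: Summing ligand charges against the +1 overall charge gives an oxidation state of +1 for iridium. Ir sits in group 9, so the d-electron count is 9 − 1 = 8. A 5d d⁸ ion has a large crystal-field splitting; square planar leaves the high-energy d_{x²−y²} orbital empty and maximises CFSE. → square planar.
For [HgF(NCS)₃]²−: Each fluoride is −1; each isothiocyanate is −1; balancing the −2 overall charge requires Hg(II). Group 12 minus oxidation state 2 gives a d¹⁰ configuration. A d¹⁰ ion has no crystal-field stabilisation preference between square planar and tetrahedral, so four ligands adopt the sterically favoured tetrahedral geometry. → tetrahedral.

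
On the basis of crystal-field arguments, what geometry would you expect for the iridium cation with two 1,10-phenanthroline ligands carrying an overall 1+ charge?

square planar

1,10-phenanthroline is neutral; balancing the +1 overall charge requires Ir(I).
Iridium is a group-9 element; Ir(I) is therefore d⁸.
Counting donor atoms: 2×1,10-phenanthroline (bidentate) → 4 donors. Coordination number = 4.
A 5d d⁸ ion has a large crystal-field splitting; square planar leaves the high-energy d_{x²−y²} orbital empty and maximises CFSE.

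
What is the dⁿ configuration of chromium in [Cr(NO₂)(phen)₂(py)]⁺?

d⁴

Summing ligand charges against the +1 overall charge gives an oxidation state of +2 for chromium.
Group 6 minus oxidation state 2 gives a d⁴ configuration.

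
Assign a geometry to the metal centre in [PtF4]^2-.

square planar

Ligand charges: each fluoride is −1. With an overall charge of −2 the platinum centre must be in the +2 oxidation state.
Platinum is a group-10 element; Pt(II) is therefore d⁸.
Coordination number: 4.
A 5d d⁸ ion has a large crystal-field splitting; square planar leaves the high-energy d_{x²−y²} orbital empty and maximises CFSE.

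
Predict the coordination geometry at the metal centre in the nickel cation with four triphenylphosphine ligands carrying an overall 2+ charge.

square planar

Summing ligand charges against the +2 overall charge gives an oxidation state of +2 for nickel.
Nickel is a group-10 element; Ni(II) is therefore d⁸.
With 4 monodentate ligands the coordination number is 4.
Triphenylphosphine is a strong-field ligand (high in the spectrochemical series).
A 3d d⁸ ion with strong-field ligands gains enough CFSE to favour square planar over tetrahedral.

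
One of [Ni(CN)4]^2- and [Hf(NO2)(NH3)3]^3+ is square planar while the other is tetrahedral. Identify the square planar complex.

[Ni(CN)4]^2-

For [Ni(CN)4]^2-: Summing ligand charges against the −2 overall charge gives an oxidation state of +2 for nickel. Ni sits in group 10, so the d-electron count is 10 − 2 = 8. Cyanide is a strong-field ligand (high in the spectrochemical series). A 3d d⁸ ion with strong-field ligands gains enough CFSE to favour square planar over tetrahedral. → square planar.
For [Hf(NO2)(NH3)3]^3+: Each nitro (N-bound nitrite) is −1; ammonia is neutral; balancing the +3 overall charge requires Hf(IV). Group 4 minus oxidation state 4 gives a d⁰ configuration. A d⁰ ion has no crystal-field stabilisation preference between square planar and tetrahedral, so four ligands adopt the sterically favoured tetrahedral geometry. → tetrahedral.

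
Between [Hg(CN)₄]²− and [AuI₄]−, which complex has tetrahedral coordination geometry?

[Hg(CN)₄]²−

For [Hg(CN)₄]²−: Ligand charges: each cyanide is −1. With an overall charge of −2 the mercury centre must be in the +2 oxidation state. Hg sits in group 12, so the d-electron count is 12 − 2 = 10. A d¹⁰ ion has no crystal-field stabilisation preference between square planar and tetrahedral, so four ligands adopt the sterically favoured tetrahedral geometry. → tetrahedral.
For [AuI₄]−: Each iodide is −1; balancing the −1 overall charge requires Au(III). Group 11 minus oxidation state 3 gives a d⁸ configuration. A 5d d⁸ ion has a large crystal-field splitting; square planar leaves the high-energy d_{x²−y²} orbital empty and maximises CFSE. → square planar.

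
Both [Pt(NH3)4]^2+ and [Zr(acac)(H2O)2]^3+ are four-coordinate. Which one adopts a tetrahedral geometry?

[Zr(acac)(H2O)2]^3+

For [Pt(NH3)4]^2+: Summing ligand charges against the +2 overall charge gives an oxidation state of +2 for platinum. Group 10 minus oxidation state 2 gives a d⁸ configuration. A 5d d⁸ ion has a large crystal-field splitting; square planar leaves the high-energy d_{x²−y²} orbital empty and maximises CFSE. → square planar.
For [Zr(acac)(H2O)2]^3+: Each acetylacetonate is −1; water is neutral; balancing the +3 overall charge requires Zr(IV). Zirconium is a group-4 element; Zr(IV) is therefore d⁰. A d⁰ ion has no crystal-field stabilisation preference between square planar and tetrahedral, so four ligands adopt the sterically favoured tetrahedral geometry. → tetrahedral.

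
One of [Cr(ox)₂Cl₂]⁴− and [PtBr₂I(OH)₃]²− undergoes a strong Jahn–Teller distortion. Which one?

[Cr(ox)₂Cl₂]⁴−: Ligand charges: each oxalate is −2; each chloride is −1. With an overall charge of −4 the chromium centre must be in the +2 oxidation state. Cr sits in group 6, so the d-electron count is 6 − 2 = 4. Chloride and oxalate are weak-field ligands for a first-row metal, so the complex is high-spin. The t₂g³e_g¹ (high-spin) configuration has an unevenly filled e_g set; the Jahn–Teller theorem predicts a tetragonal distortion (typically axial elongation) to lift the degeneracy.
[PtBr₂I(OH)₃]²−: Summing ligand charges against the −2 overall charge gives an oxidation state of +4 for platinum. Platinum is a group-10 element; Pt(IV) is therefore d⁶. A 5d ion has a large Δₒ and is invariably low-spin. The d⁶ configuration leaves the e_g set evenly filled (or empty) — no strong Jahn–Teller driving force.

[Cr(ox)₂Cl₂]⁴−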